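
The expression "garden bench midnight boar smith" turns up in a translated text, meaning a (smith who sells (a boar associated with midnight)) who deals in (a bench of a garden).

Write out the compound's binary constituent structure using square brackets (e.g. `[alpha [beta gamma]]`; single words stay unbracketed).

Overall it is a kind of smith (specifically "midnight boar smith"); the modifier is "garden bench".
"garden bench" → head "bench", modifier "garden".
"midnight boar smith" → head "smith", modifier "midnight boar".
"midnight boar" → head "boar", modifier "midnight".
So the structure is [[garden bench] [[midnight boar] smith]].

[[garden bench] [[midnight boar] smith]]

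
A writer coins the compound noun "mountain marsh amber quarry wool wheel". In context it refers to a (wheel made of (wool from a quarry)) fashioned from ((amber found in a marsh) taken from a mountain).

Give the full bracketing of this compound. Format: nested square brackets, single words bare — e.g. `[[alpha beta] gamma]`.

Overall it is a kind of wheel (specifically "quarry wool wheel"); the modifier is "mountain marsh amber".
"mountain marsh amber" → head "amber" (specifically "marsh amber"), modifier "mountain".
"marsh amber" → head "amber", modifier "marsh".
"quarry wool wheel" → head "wheel", modifier "quarry wool".
"quarry wool" → head "wool", modifier "quarry".
So the structure is [[mountain [marsh amber]] [[quarry wool] wheel]].

[[mountain [marsh amber]] [[quarry wool] wheel]]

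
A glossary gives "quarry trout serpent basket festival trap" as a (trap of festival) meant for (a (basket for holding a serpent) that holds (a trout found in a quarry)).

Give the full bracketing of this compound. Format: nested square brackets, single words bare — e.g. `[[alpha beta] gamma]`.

[[[quarry trout] [serpent basket]] [festival trap]]

Whole compound: head "trap" (specifically "festival trap"), modifier "quarry trout serpent basket".
Inside "quarry trout serpent basket": head "basket" (specifically "serpent basket"), modifier "quarry trout".
Inside "quarry trout": head "trout", modifier "quarry".
Inside "serpent basket": head "basket", modifier "serpent".
Inside "festival trap": head "trap", modifier "festival".
Assembled: [[[quarry trout] [serpent basket]] [festival trap]].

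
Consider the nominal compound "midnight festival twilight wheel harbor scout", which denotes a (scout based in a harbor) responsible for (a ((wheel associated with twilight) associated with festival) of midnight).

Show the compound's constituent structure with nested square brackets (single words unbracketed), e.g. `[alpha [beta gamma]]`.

Whole compound: head "scout" (specifically "harbor scout"), modifier "midnight festival twilight wheel".
Inside "midnight festival twilight wheel": head "wheel" (specifically "festival twilight wheel"), modifier "midnight".
Inside "festival twilight wheel": head "wheel" (specifically "twilight wheel"), modifier "festival".
Inside "twilight wheel": head "wheel", modifier "twilight".
Inside "harbor scout": head "scout", modifier "harbor".
Putting it together: [[midnight [festival [twilight wheel]]] [harbor scout]].

[[midnight [festival [twilight wheel]]] [harbor scout]]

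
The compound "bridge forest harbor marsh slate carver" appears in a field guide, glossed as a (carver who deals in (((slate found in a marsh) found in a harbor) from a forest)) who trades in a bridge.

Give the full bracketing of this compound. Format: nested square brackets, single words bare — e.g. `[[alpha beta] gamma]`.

At the top level: head "carver" (specifically "forest harbor marsh slate carver"); modifier "bridge".
"forest harbor marsh slate carver" → head "carver", modifier "forest harbor marsh slate".
"forest harbor marsh slate" → head "slate" (specifically "harbor marsh slate"), modifier "forest".
"harbor marsh slate" → head "slate" (specifically "marsh slate"), modifier "harbor".
"marsh slate" → head "slate", modifier "marsh".
Assembled: [bridge [[forest [harbor [marsh slate]]] carver]].

[bridge [[forest [harbor [marsh slate]]] carver]]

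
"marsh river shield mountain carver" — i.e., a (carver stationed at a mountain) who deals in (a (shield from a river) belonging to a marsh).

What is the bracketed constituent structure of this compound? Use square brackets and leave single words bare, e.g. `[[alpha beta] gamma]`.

[[marsh [river shield]] [mountain carver]]

At the top level: head "carver" (specifically "mountain carver"); modifier "marsh river shield".
Inside "marsh river shield": head "shield" (specifically "river shield"), modifier "marsh".
Inside "river shield": head "shield", modifier "river".
Inside "mountain carver": head "carver", modifier "mountain".
So the structure is [[marsh [river shield]] [mountain carver]].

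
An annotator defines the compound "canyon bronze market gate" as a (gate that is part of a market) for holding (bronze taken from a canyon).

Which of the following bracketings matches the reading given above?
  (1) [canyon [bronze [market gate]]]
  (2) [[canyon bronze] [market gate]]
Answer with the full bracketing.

[[canyon bronze] [market gate]]

The paraphrase's head is the "gate" part ("market gate"); its modifier is "canyon bronze".
That top-level split, carried through the inner groups, gives [[canyon bronze] [market gate]].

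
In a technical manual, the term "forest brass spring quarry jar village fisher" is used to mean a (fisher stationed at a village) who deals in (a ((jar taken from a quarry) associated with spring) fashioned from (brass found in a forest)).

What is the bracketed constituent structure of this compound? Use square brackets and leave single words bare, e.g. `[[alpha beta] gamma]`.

The outermost head in the paraphrase is "fisher" (specifically "village fisher"), modified by "forest brass spring quarry jar".
Inside "forest brass spring quarry jar": head "jar" (specifically "spring quarry jar"), modifier "forest brass".
Inside "forest brass": head "brass", modifier "forest".
Inside "spring quarry jar": head "jar" (specifically "quarry jar"), modifier "spring".
Inside "quarry jar": head "jar", modifier "quarry".
Inside "village fisher": head "fisher", modifier "village".
Assembled: [[[forest brass] [spring [quarry jar]]] [village fisher]].

[[[forest brass] [spring [quarry jar]]] [village fisher]]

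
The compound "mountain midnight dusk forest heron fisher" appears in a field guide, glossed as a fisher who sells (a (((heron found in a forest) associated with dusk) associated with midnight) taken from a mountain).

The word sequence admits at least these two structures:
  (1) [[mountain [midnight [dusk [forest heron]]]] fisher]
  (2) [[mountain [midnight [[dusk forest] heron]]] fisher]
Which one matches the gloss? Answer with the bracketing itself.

[[mountain [midnight [dusk [forest heron]]]] fisher]

The paraphrase's head is the "fisher" part ("fisher"); its modifier is "mountain midnight dusk forest heron".
That top-level split, carried through the inner groups, gives [[mountain [midnight [dusk [forest heron]]]] fisher].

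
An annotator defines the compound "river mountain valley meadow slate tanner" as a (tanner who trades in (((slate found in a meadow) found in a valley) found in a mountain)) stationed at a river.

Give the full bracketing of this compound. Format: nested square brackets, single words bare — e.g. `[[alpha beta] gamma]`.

At the top level: head "tanner" (specifically "mountain valley meadow slate tanner"); modifier "river".
Within "mountain valley meadow slate tanner", the head is "tanner" and the modifier is "mountain valley meadow slate".
Within "mountain valley meadow slate", the head is "slate" (specifically "valley meadow slate") and the modifier is "mountain".
Within "valley meadow slate", the head is "slate" (specifically "meadow slate") and the modifier is "valley".
Within "meadow slate", the head is "slate" and the modifier is "meadow".
So the structure is [river [[mountain [valley [meadow slate]]] tanner]].

[river [[mountain [valley [meadow slate]]] tanner]]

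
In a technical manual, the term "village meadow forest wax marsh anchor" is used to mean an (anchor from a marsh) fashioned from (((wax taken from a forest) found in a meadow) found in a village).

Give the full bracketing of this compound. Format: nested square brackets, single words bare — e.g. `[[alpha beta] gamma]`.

At the top level: head "anchor" (specifically "marsh anchor"); modifier "village meadow forest wax".
Inside "village meadow forest wax": head "wax" (specifically "meadow forest wax"), modifier "village".
Inside "meadow forest wax": head "wax" (specifically "forest wax"), modifier "meadow".
Inside "forest wax": head "wax", modifier "forest".
Inside "marsh anchor": head "anchor", modifier "marsh".
Putting it together: [[village [meadow [forest wax]]] [marsh anchor]].

[[village [meadow [forest wax]]] [marsh anchor]]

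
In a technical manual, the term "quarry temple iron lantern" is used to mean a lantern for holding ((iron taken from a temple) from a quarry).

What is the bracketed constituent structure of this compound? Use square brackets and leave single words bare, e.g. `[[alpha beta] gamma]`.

Whole compound: head "lantern", modifier "quarry temple iron".
Within "quarry temple iron", the head is "iron" (specifically "temple iron") and the modifier is "quarry".
Within "temple iron", the head is "iron" and the modifier is "temple".
Putting it together: [[quarry [temple iron]] lantern].

[[quarry [temple iron]] lantern]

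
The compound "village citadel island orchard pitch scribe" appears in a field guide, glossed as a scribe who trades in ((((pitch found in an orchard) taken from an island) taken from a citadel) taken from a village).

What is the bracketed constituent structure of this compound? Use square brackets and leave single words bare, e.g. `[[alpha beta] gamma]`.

Whole compound: head "scribe", modifier "village citadel island orchard pitch".
Inside "village citadel island orchard pitch": head "pitch" (specifically "citadel island orchard pitch"), modifier "village".
Inside "citadel island orchard pitch": head "pitch" (specifically "island orchard pitch"), modifier "citadel".
Inside "island orchard pitch": head "pitch" (specifically "orchard pitch"), modifier "island".
Inside "orchard pitch": head "pitch", modifier "orchard".
Assembled: [[village [citadel [island [orchard pitch]]]] scribe].

[[village [citadel [island [orchard pitch]]]] scribe]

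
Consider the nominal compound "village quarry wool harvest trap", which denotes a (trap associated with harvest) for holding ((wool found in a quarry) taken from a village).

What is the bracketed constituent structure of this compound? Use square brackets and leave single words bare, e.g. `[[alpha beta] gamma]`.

[[village [quarry wool]] [harvest trap]]

At the top level: head "trap" (specifically "harvest trap"); modifier "village quarry wool".
Inside "village quarry wool": head "wool" (specifically "quarry wool"), modifier "village".
Inside "quarry wool": head "wool", modifier "quarry".
Inside "harvest trap": head "trap", modifier "harvest".
So the structure is [[village [quarry wool]] [harvest trap]].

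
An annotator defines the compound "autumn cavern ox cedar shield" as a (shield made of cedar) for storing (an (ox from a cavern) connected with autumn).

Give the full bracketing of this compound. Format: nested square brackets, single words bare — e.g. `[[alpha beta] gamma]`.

[[autumn [cavern ox]] [cedar shield]]

Whole compound: head "shield" (specifically "cedar shield"), modifier "autumn cavern ox".
Inside "autumn cavern ox": head "ox" (specifically "cavern ox"), modifier "autumn".
Inside "cavern ox": head "ox", modifier "cavern".
Inside "cedar shield": head "shield", modifier "cedar".
Putting it together: [[autumn [cavern ox]] [cedar shield]].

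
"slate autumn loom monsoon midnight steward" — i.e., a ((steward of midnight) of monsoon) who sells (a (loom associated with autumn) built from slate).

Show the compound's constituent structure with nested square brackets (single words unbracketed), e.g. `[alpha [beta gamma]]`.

[[slate [autumn loom]] [monsoon [midnight steward]]]

At the top level: head "steward" (specifically "monsoon midnight steward"); modifier "slate autumn loom".
Within "slate autumn loom", the head is "loom" (specifically "autumn loom") and the modifier is "slate".
Within "autumn loom", the head is "loom" and the modifier is "autumn".
Within "monsoon midnight steward", the head is "steward" (specifically "midnight steward") and the modifier is "monsoon".
Within "midnight steward", the head is "steward" and the modifier is "midnight".
Assembled: [[slate [autumn loom]] [monsoon [midnight steward]]].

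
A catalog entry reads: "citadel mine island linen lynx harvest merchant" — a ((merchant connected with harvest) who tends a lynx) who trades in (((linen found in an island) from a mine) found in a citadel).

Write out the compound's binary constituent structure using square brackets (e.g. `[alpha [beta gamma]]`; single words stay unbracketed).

[[citadel [mine [island linen]]] [lynx [harvest merchant]]]

Whole compound: head "merchant" (specifically "lynx harvest merchant"), modifier "citadel mine island linen".
Inside "citadel mine island linen": head "linen" (specifically "mine island linen"), modifier "citadel".
Inside "mine island linen": head "linen" (specifically "island linen"), modifier "mine".
Inside "island linen": head "linen", modifier "island".
Inside "lynx harvest merchant": head "merchant" (specifically "harvest merchant"), modifier "lynx".
Inside "harvest merchant": head "merchant", modifier "harvest".
Putting it together: [[citadel [mine [island linen]]] [lynx [harvest merchant]]].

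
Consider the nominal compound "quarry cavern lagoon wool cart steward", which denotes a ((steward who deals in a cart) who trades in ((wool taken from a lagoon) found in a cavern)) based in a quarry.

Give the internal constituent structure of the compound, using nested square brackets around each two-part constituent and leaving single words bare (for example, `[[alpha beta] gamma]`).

[quarry [[cavern [lagoon wool]] [cart steward]]]

At the top level: head "steward" (specifically "cavern lagoon wool cart steward"); modifier "quarry".
"cavern lagoon wool cart steward" → head "steward" (specifically "cart steward"), modifier "cavern lagoon wool".
"cavern lagoon wool" → head "wool" (specifically "lagoon wool"), modifier "cavern".
"lagoon wool" → head "wool", modifier "lagoon".
"cart steward" → head "steward", modifier "cart".
Putting it together: [quarry [[cavern [lagoon wool]] [cart steward]]].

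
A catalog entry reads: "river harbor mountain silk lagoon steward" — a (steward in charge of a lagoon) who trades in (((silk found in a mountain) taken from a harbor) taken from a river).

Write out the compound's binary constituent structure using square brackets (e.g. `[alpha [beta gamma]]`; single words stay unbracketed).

Overall it is a kind of steward (specifically "lagoon steward"); the modifier is "river harbor mountain silk".
"river harbor mountain silk" → head "silk" (specifically "harbor mountain silk"), modifier "river".
"harbor mountain silk" → head "silk" (specifically "mountain silk"), modifier "harbor".
"mountain silk" → head "silk", modifier "mountain".
"lagoon steward" → head "steward", modifier "lagoon".
Putting it together: [[river [harbor [mountain silk]]] [lagoon steward]].

[[river [harbor [mountain silk]]] [lagoon steward]]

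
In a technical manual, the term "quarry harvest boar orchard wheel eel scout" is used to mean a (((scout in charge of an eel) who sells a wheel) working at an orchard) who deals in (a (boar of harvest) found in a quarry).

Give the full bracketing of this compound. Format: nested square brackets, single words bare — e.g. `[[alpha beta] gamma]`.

The outermost head in the paraphrase is "scout" (specifically "orchard wheel eel scout"), modified by "quarry harvest boar".
Within "quarry harvest boar", the head is "boar" (specifically "harvest boar") and the modifier is "quarry".
Within "harvest boar", the head is "boar" and the modifier is "harvest".
Within "orchard wheel eel scout", the head is "scout" (specifically "wheel eel scout") and the modifier is "orchard".
Within "wheel eel scout", the head is "scout" (specifically "eel scout") and the modifier is "wheel".
Within "eel scout", the head is "scout" and the modifier is "eel".
So the structure is [[quarry [harvest boar]] [orchard [wheel [eel scout]]]].

[[quarry [harvest boar]] [orchard [wheel [eel scout]]]]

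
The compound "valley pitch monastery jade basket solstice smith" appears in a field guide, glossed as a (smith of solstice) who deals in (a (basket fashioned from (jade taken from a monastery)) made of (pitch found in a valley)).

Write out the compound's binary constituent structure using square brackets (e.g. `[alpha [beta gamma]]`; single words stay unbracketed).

At the top level: head "smith" (specifically "solstice smith"); modifier "valley pitch monastery jade basket".
Within "valley pitch monastery jade basket", the head is "basket" (specifically "monastery jade basket") and the modifier is "valley pitch".
Within "valley pitch", the head is "pitch" and the modifier is "valley".
Within "monastery jade basket", the head is "basket" and the modifier is "monastery jade".
Within "monastery jade", the head is "jade" and the modifier is "monastery".
Within "solstice smith", the head is "smith" and the modifier is "solstice".
Putting it together: [[[valley pitch] [[monastery jade] basket]] [solstice smith]].

[[[valley pitch] [[monastery jade] basket]] [solstice smith]]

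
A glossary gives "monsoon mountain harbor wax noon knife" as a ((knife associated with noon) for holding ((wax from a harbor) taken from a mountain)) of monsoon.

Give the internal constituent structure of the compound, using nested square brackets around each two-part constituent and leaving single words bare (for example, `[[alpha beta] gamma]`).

Whole compound: head "knife" (specifically "mountain harbor wax noon knife"), modifier "monsoon".
Within "mountain harbor wax noon knife", the head is "knife" (specifically "noon knife") and the modifier is "mountain harbor wax".
Within "mountain harbor wax", the head is "wax" (specifically "harbor wax") and the modifier is "mountain".
Within "harbor wax", the head is "wax" and the modifier is "harbor".
Within "noon knife", the head is "knife" and the modifier is "noon".
So the structure is [monsoon [[mountain [harbor wax]] [noon knife]]].

[monsoon [[mountain [harbor wax]] [noon knife]]]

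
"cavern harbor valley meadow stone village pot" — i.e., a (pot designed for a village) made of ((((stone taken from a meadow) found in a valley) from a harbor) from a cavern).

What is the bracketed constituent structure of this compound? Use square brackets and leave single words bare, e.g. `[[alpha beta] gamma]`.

The outermost head in the paraphrase is "pot" (specifically "village pot"), modified by "cavern harbor valley meadow stone".
"cavern harbor valley meadow stone" → head "stone" (specifically "harbor valley meadow stone"), modifier "cavern".
"harbor valley meadow stone" → head "stone" (specifically "valley meadow stone"), modifier "harbor".
"valley meadow stone" → head "stone" (specifically "meadow stone"), modifier "valley".
"meadow stone" → head "stone", modifier "meadow".
"village pot" → head "pot", modifier "village".
Putting it together: [[cavern [harbor [valley [meadow stone]]]] [village pot]].

[[cavern [harbor [valley [meadow stone]]]] [village pot]]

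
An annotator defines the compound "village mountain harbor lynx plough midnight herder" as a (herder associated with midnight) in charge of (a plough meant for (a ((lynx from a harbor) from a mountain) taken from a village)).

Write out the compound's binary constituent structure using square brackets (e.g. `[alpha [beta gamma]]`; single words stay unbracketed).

[[[village [mountain [harbor lynx]]] plough] [midnight herder]]

Whole compound: head "herder" (specifically "midnight herder"), modifier "village mountain harbor lynx plough".
"village mountain harbor lynx plough" → head "plough", modifier "village mountain harbor lynx".
"village mountain harbor lynx" → head "lynx" (specifically "mountain harbor lynx"), modifier "village".
"mountain harbor lynx" → head "lynx" (specifically "harbor lynx"), modifier "mountain".
"harbor lynx" → head "lynx", modifier "harbor".
"midnight herder" → head "herder", modifier "midnight".
Putting it together: [[[village [mountain [harbor lynx]]] plough] [midnight herder]].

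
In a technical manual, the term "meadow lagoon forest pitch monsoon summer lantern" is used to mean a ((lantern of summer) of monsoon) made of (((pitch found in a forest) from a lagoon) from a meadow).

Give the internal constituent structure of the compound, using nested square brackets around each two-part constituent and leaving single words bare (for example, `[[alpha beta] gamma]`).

The outermost head in the paraphrase is "lantern" (specifically "monsoon summer lantern"), modified by "meadow lagoon forest pitch".
Within "meadow lagoon forest pitch", the head is "pitch" (specifically "lagoon forest pitch") and the modifier is "meadow".
Within "lagoon forest pitch", the head is "pitch" (specifically "forest pitch") and the modifier is "lagoon".
Within "forest pitch", the head is "pitch" and the modifier is "forest".
Within "monsoon summer lantern", the head is "lantern" (specifically "summer lantern") and the modifier is "monsoon".
Within "summer lantern", the head is "lantern" and the modifier is "summer".
Assembled: [[meadow [lagoon [forest pitch]]] [monsoon [summer lantern]]].

[[meadow [lagoon [forest pitch]]] [monsoon [summer lantern]]]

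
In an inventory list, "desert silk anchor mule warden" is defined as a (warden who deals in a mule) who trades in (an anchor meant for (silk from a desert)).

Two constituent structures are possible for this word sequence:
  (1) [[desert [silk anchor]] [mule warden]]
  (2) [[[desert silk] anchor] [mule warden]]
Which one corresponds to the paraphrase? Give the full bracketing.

[[[desert silk] anchor] [mule warden]]

The paraphrase's head is the "warden" part ("mule warden"); its modifier is "desert silk anchor".
That top-level split, carried through the inner groups, gives [[[desert silk] anchor] [mule warden]].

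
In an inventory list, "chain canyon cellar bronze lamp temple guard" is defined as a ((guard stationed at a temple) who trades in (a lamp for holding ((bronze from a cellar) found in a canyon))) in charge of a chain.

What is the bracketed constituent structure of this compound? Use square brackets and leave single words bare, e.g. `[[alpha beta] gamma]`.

[chain [[[canyon [cellar bronze]] lamp] [temple guard]]]

Whole compound: head "guard" (specifically "canyon cellar bronze lamp temple guard"), modifier "chain".
Within "canyon cellar bronze lamp temple guard", the head is "guard" (specifically "temple guard") and the modifier is "canyon cellar bronze lamp".
Within "canyon cellar bronze lamp", the head is "lamp" and the modifier is "canyon cellar bronze".
Within "canyon cellar bronze", the head is "bronze" (specifically "cellar bronze") and the modifier is "canyon".
Within "cellar bronze", the head is "bronze" and the modifier is "cellar".
Within "temple guard", the head is "guard" and the modifier is "temple".
So the structure is [chain [[[canyon [cellar bronze]] lamp] [temple guard]]].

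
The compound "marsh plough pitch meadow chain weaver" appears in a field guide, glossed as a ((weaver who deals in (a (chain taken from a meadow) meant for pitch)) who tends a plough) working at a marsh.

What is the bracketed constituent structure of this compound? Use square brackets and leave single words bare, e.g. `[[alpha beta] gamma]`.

At the top level: head "weaver" (specifically "plough pitch meadow chain weaver"); modifier "marsh".
Within "plough pitch meadow chain weaver", the head is "weaver" (specifically "pitch meadow chain weaver") and the modifier is "plough".
Within "pitch meadow chain weaver", the head is "weaver" and the modifier is "pitch meadow chain".
Within "pitch meadow chain", the head is "chain" (specifically "meadow chain") and the modifier is "pitch".
Within "meadow chain", the head is "chain" and the modifier is "meadow".
Putting it together: [marsh [plough [[pitch [meadow chain]] weaver]]].

[marsh [plough [[pitch [meadow chain]] weaver]]]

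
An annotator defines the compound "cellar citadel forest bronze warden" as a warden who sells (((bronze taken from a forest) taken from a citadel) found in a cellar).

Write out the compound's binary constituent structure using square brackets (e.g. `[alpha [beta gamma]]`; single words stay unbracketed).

Whole compound: head "warden", modifier "cellar citadel forest bronze".
"cellar citadel forest bronze" → head "bronze" (specifically "citadel forest bronze"), modifier "cellar".
"citadel forest bronze" → head "bronze" (specifically "forest bronze"), modifier "citadel".
"forest bronze" → head "bronze", modifier "forest".
So the structure is [[cellar [citadel [forest bronze]]] warden].

[[cellar [citadel [forest bronze]]] warden]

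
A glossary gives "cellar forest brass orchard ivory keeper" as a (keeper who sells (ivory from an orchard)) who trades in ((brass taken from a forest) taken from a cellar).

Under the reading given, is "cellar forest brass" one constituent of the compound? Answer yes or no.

The paraphrase groups the words so that "cellar forest brass" is one unit: it corresponds to a single parenthesized sub-phrase.
The full structure is [[cellar [forest brass]] [[orchard ivory] keeper]], in which [cellar forest brass] is a constituent.

yes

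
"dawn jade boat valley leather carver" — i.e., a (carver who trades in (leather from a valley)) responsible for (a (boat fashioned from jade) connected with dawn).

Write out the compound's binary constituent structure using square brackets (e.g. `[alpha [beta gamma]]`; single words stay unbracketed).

[[dawn [jade boat]] [[valley leather] carver]]

Whole compound: head "carver" (specifically "valley leather carver"), modifier "dawn jade boat".
"dawn jade boat" → head "boat" (specifically "jade boat"), modifier "dawn".
"jade boat" → head "boat", modifier "jade".
"valley leather carver" → head "carver", modifier "valley leather".
"valley leather" → head "leather", modifier "valley".
Putting it together: [[dawn [jade boat]] [[valley leather] carver]].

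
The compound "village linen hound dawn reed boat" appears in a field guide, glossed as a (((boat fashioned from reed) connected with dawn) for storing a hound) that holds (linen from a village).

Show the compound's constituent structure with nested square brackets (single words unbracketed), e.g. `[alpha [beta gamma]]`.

Whole compound: head "boat" (specifically "hound dawn reed boat"), modifier "village linen".
Inside "village linen": head "linen", modifier "village".
Inside "hound dawn reed boat": head "boat" (specifically "dawn reed boat"), modifier "hound".
Inside "dawn reed boat": head "boat" (specifically "reed boat"), modifier "dawn".
Inside "reed boat": head "boat", modifier "reed".
Putting it together: [[village linen] [hound [dawn [reed boat]]]].

[[village linen] [hound [dawn [reed boat]]]]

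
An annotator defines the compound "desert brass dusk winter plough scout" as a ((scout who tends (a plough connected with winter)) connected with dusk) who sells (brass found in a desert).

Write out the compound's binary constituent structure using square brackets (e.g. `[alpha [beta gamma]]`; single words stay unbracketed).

[[desert brass] [dusk [[winter plough] scout]]]

Overall it is a kind of scout (specifically "dusk winter plough scout"); the modifier is "desert brass".
Within "desert brass", the head is "brass" and the modifier is "desert".
Within "dusk winter plough scout", the head is "scout" (specifically "winter plough scout") and the modifier is "dusk".
Within "winter plough scout", the head is "scout" and the modifier is "winter plough".
Within "winter plough", the head is "plough" and the modifier is "winter".
So the structure is [[desert brass] [dusk [[winter plough] scout]]].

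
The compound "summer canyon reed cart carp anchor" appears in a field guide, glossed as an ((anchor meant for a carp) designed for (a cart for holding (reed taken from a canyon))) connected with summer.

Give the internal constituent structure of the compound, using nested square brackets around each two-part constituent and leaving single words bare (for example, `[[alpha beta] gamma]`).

[summer [[[canyon reed] cart] [carp anchor]]]

The outermost head in the paraphrase is "anchor" (specifically "canyon reed cart carp anchor"), modified by "summer".
Inside "canyon reed cart carp anchor": head "anchor" (specifically "carp anchor"), modifier "canyon reed cart".
Inside "canyon reed cart": head "cart", modifier "canyon reed".
Inside "canyon reed": head "reed", modifier "canyon".
Inside "carp anchor": head "anchor", modifier "carp".
Assembled: [summer [[[canyon reed] cart] [carp anchor]]].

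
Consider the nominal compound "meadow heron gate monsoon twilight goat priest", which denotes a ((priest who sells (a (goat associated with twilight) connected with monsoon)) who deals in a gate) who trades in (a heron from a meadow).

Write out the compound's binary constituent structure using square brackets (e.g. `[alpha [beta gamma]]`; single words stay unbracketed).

At the top level: head "priest" (specifically "gate monsoon twilight goat priest"); modifier "meadow heron".
Within "meadow heron", the head is "heron" and the modifier is "meadow".
Within "gate monsoon twilight goat priest", the head is "priest" (specifically "monsoon twilight goat priest") and the modifier is "gate".
Within "monsoon twilight goat priest", the head is "priest" and the modifier is "monsoon twilight goat".
Within "monsoon twilight goat", the head is "goat" (specifically "twilight goat") and the modifier is "monsoon".
Within "twilight goat", the head is "goat" and the modifier is "twilight".
Putting it together: [[meadow heron] [gate [[monsoon [twilight goat]] priest]]].

[[meadow heron] [gate [[monsoon [twilight goat]] priest]]]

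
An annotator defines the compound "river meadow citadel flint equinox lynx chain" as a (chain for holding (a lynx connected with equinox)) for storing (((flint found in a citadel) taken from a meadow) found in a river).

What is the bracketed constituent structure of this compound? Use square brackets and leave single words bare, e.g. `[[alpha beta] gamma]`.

At the top level: head "chain" (specifically "equinox lynx chain"); modifier "river meadow citadel flint".
Within "river meadow citadel flint", the head is "flint" (specifically "meadow citadel flint") and the modifier is "river".
Within "meadow citadel flint", the head is "flint" (specifically "citadel flint") and the modifier is "meadow".
Within "citadel flint", the head is "flint" and the modifier is "citadel".
Within "equinox lynx chain", the head is "chain" and the modifier is "equinox lynx".
Within "equinox lynx", the head is "lynx" and the modifier is "equinox".
Assembled: [[river [meadow [citadel flint]]] [[equinox lynx] chain]].

[[river [meadow [citadel flint]]] [[equinox lynx] chain]]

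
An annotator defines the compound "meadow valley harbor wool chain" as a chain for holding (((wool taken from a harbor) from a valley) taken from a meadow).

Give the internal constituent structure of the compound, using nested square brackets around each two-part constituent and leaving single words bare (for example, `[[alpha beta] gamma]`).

[[meadow [valley [harbor wool]]] chain]

The outermost head in the paraphrase is "chain", modified by "meadow valley harbor wool".
Within "meadow valley harbor wool", the head is "wool" (specifically "valley harbor wool") and the modifier is "meadow".
Within "valley harbor wool", the head is "wool" (specifically "harbor wool") and the modifier is "valley".
Within "harbor wool", the head is "wool" and the modifier is "harbor".
Putting it together: [[meadow [valley [harbor wool]]] chain].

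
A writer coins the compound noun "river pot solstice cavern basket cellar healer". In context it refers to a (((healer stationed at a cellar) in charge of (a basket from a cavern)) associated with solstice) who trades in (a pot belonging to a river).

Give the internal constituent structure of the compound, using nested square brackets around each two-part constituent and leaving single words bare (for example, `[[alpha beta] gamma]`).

[[river pot] [solstice [[cavern basket] [cellar healer]]]]

The outermost head in the paraphrase is "healer" (specifically "solstice cavern basket cellar healer"), modified by "river pot".
Within "river pot", the head is "pot" and the modifier is "river".
Within "solstice cavern basket cellar healer", the head is "healer" (specifically "cavern basket cellar healer") and the modifier is "solstice".
Within "cavern basket cellar healer", the head is "healer" (specifically "cellar healer") and the modifier is "cavern basket".
Within "cavern basket", the head is "basket" and the modifier is "cavern".
Within "cellar healer", the head is "healer" and the modifier is "cellar".
Putting it together: [[river pot] [solstice [[cavern basket] [cellar healer]]]].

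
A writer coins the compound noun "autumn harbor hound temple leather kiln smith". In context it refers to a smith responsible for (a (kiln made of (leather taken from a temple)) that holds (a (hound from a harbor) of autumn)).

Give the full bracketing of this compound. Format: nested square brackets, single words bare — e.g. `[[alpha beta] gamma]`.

[[[autumn [harbor hound]] [[temple leather] kiln]] smith]

At the top level: head "smith"; modifier "autumn harbor hound temple leather kiln".
Within "autumn harbor hound temple leather kiln", the head is "kiln" (specifically "temple leather kiln") and the modifier is "autumn harbor hound".
Within "autumn harbor hound", the head is "hound" (specifically "harbor hound") and the modifier is "autumn".
Within "harbor hound", the head is "hound" and the modifier is "harbor".
Within "temple leather kiln", the head is "kiln" and the modifier is "temple leather".
Within "temple leather", the head is "leather" and the modifier is "temple".
Assembled: [[[autumn [harbor hound]] [[temple leather] kiln]] smith].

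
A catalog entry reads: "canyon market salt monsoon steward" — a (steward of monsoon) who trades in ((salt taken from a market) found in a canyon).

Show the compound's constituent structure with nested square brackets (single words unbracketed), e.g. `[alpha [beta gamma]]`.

Whole compound: head "steward" (specifically "monsoon steward"), modifier "canyon market salt".
Within "canyon market salt", the head is "salt" (specifically "market salt") and the modifier is "canyon".
Within "market salt", the head is "salt" and the modifier is "market".
Within "monsoon steward", the head is "steward" and the modifier is "monsoon".
So the structure is [[canyon [market salt]] [monsoon steward]].

[[canyon [market salt]] [monsoon steward]]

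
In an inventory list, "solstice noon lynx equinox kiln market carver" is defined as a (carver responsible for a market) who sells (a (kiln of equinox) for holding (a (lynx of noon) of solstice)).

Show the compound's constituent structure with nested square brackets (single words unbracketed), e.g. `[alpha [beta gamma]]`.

[[[solstice [noon lynx]] [equinox kiln]] [market carver]]

At the top level: head "carver" (specifically "market carver"); modifier "solstice noon lynx equinox kiln".
"solstice noon lynx equinox kiln" → head "kiln" (specifically "equinox kiln"), modifier "solstice noon lynx".
"solstice noon lynx" → head "lynx" (specifically "noon lynx"), modifier "solstice".
"noon lynx" → head "lynx", modifier "noon".
"equinox kiln" → head "kiln", modifier "equinox".
"market carver" → head "carver", modifier "market".
Putting it together: [[[solstice [noon lynx]] [equinox kiln]] [market carver]].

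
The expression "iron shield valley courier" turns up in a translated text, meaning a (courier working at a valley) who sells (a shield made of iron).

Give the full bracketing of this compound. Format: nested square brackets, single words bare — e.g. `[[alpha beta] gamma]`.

[[iron shield] [valley courier]]

Whole compound: head "courier" (specifically "valley courier"), modifier "iron shield".
Inside "iron shield": head "shield", modifier "iron".
Inside "valley courier": head "courier", modifier "valley".
Putting it together: [[iron shield] [valley courier]].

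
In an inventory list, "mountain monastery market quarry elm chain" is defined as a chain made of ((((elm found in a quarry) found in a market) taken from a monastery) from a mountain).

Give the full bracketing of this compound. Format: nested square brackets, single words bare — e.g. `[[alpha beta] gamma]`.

At the top level: head "chain"; modifier "mountain monastery market quarry elm".
"mountain monastery market quarry elm" → head "elm" (specifically "monastery market quarry elm"), modifier "mountain".
"monastery market quarry elm" → head "elm" (specifically "market quarry elm"), modifier "monastery".
"market quarry elm" → head "elm" (specifically "quarry elm"), modifier "market".
"quarry elm" → head "elm", modifier "quarry".
Assembled: [[mountain [monastery [market [quarry elm]]]] chain].

[[mountain [monastery [market [quarry elm]]]] chain]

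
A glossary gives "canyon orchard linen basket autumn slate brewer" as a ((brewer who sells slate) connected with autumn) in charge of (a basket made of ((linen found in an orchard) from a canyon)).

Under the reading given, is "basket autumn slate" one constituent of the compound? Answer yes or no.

The top-level split is [canyon orchard linen basket] [autumn slate brewer]; the full structure is [[[canyon [orchard linen]] basket] [autumn [slate brewer]]].
"basket autumn slate" straddles a constituent boundary, so it is not a single unit.

no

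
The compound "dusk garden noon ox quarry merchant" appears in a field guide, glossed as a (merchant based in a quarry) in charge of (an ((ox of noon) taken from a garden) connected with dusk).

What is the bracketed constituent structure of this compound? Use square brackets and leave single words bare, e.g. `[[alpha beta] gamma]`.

[[dusk [garden [noon ox]]] [quarry merchant]]

Whole compound: head "merchant" (specifically "quarry merchant"), modifier "dusk garden noon ox".
Within "dusk garden noon ox", the head is "ox" (specifically "garden noon ox") and the modifier is "dusk".
Within "garden noon ox", the head is "ox" (specifically "noon ox") and the modifier is "garden".
Within "noon ox", the head is "ox" and the modifier is "noon".
Within "quarry merchant", the head is "merchant" and the modifier is "quarry".
Putting it together: [[dusk [garden [noon ox]]] [quarry merchant]].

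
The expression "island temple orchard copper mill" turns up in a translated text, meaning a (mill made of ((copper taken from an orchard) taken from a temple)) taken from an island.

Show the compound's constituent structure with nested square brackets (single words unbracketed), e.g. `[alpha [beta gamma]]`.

At the top level: head "mill" (specifically "temple orchard copper mill"); modifier "island".
"temple orchard copper mill" → head "mill", modifier "temple orchard copper".
"temple orchard copper" → head "copper" (specifically "orchard copper"), modifier "temple".
"orchard copper" → head "copper", modifier "orchard".
Putting it together: [island [[temple [orchard copper]] mill]].

[island [[temple [orchard copper]] mill]]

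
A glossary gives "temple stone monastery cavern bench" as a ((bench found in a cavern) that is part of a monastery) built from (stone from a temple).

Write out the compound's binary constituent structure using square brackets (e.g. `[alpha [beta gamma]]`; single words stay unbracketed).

The outermost head in the paraphrase is "bench" (specifically "monastery cavern bench"), modified by "temple stone".
"temple stone" → head "stone", modifier "temple".
"monastery cavern bench" → head "bench" (specifically "cavern bench"), modifier "monastery".
"cavern bench" → head "bench", modifier "cavern".
Assembled: [[temple stone] [monastery [cavern bench]]].

[[temple stone] [monastery [cavern bench]]]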